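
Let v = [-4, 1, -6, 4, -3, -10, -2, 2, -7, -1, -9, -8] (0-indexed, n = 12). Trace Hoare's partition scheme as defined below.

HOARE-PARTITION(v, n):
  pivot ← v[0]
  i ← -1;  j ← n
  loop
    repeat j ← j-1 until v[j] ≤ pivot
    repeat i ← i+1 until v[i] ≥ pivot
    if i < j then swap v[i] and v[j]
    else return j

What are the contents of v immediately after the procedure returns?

pivot = v[0] = -4; i = -1, j = 12
j→11 (v[11]=-8≤-4), i→0 (v[0]=-4≥-4); i<j, swap → [-8, 1, -6, 4, -3, -10, -2, 2, -7, -1, -9, -4]
j→10 (v[10]=-9≤-4), i→1 (v[1]=1≥-4); i<j, swap → [-8, -9, -6, 4, -3, -10, -2, 2, -7, -1, 1, -4]
j→8 (v[8]=-7≤-4), i→3 (v[3]=4≥-4); i<j, swap → [-8, -9, -6, -7, -3, -10, -2, 2, 4, -1, 1, -4]
j→5 (v[5]=-10≤-4), i→4 (v[4]=-3≥-4); i<j, swap → [-8, -9, -6, -7, -10, -3, -2, 2, 4, -1, 1, -4]
j→4, i→5; i≥j, return j=4. v = [-8, -9, -6, -7, -10, -3, -2, 2, 4, -1, 1, -4]

[-8, -9, -6, -7, -10, -3, -2, 2, 4, -1, 1, -4]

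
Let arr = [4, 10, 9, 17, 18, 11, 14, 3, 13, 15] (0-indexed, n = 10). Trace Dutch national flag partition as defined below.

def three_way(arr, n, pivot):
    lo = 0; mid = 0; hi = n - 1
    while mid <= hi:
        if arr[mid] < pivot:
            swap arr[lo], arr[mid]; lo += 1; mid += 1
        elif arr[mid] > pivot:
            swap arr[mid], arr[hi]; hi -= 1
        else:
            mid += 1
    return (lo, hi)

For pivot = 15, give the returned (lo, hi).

pivot = 15; lo=0, mid=0, hi=9
arr[mid]=4<15: swap arr[0],arr[0]; lo=1,mid=1 → [4, 10, 9, 17, 18, 11, 14, 3, 13, 15]
arr[mid]=10<15: swap arr[1],arr[1]; lo=2,mid=2 → [4, 10, 9, 17, 18, 11, 14, 3, 13, 15]
arr[mid]=9<15: swap arr[2],arr[2]; lo=3,mid=3 → [4, 10, 9, 17, 18, 11, 14, 3, 13, 15]
arr[mid]=17>15: swap arr[3],arr[9]; hi=8 → [4, 10, 9, 15, 18, 11, 14, 3, 13, 17]
arr[mid]=15=15: mid=4
arr[mid]=18>15: swap arr[4],arr[8]; hi=7 → [4, 10, 9, 15, 13, 11, 14, 3, 18, 17]
arr[mid]=13<15: swap arr[3],arr[4]; lo=4,mid=5 → [4, 10, 9, 13, 15, 11, 14, 3, 18, 17]
arr[mid]=11<15: swap arr[4],arr[5]; lo=5,mid=6 → [4, 10, 9, 13, 11, 15, 14, 3, 18, 17]
arr[mid]=14<15: swap arr[5],arr[6]; lo=6,mid=7 → [4, 10, 9, 13, 11, 14, 15, 3, 18, 17]
arr[mid]=3<15: swap arr[6],arr[7]; lo=7,mid=8 → [4, 10, 9, 13, 11, 14, 3, 15, 18, 17]
end: lo=7, hi=7; arr = [4, 10, 9, 13, 11, 14, 3, 15, 18, 17]

(7, 7)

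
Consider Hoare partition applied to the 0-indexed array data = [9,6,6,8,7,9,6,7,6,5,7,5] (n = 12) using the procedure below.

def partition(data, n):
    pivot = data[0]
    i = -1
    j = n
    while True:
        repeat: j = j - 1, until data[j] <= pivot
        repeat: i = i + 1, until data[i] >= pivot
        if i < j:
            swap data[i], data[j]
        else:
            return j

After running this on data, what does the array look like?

[5,6,6,8,7,7,6,7,6,5,9,9]

pivot = data[0] = 9; i = -1, j = 12
j→11 (data[11]=5≤9), i→0 (data[0]=9≥9); i<j, swap → [5,6,6,8,7,9,6,7,6,5,7,9]
j→10 (data[10]=7≤9), i→5 (data[5]=9≥9); i<j, swap → [5,6,6,8,7,7,6,7,6,5,9,9]
j→9, i→10; i≥j, return j=9. data = [5,6,6,8,7,7,6,7,6,5,9,9]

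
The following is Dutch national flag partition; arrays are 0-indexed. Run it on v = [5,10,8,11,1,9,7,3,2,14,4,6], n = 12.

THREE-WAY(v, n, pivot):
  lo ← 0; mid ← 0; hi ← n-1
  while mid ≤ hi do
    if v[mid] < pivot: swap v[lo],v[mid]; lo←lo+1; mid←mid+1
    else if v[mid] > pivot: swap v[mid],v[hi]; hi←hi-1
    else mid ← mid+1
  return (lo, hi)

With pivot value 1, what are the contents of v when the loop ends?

lo=0 mid=0 hi=11
5>1: swap(0,11), hi=10 ⇒ [6,10,8,11,1,9,7,3,2,14,4,5]
6>1: swap(0,10), hi=9 ⇒ [4,10,8,11,1,9,7,3,2,14,6,5]
4>1: swap(0,9), hi=8 ⇒ [14,10,8,11,1,9,7,3,2,4,6,5]
14>1: swap(0,8), hi=7 ⇒ [2,10,8,11,1,9,7,3,14,4,6,5]
2>1: swap(0,7), hi=6 ⇒ [3,10,8,11,1,9,7,2,14,4,6,5]
3>1: swap(0,6), hi=5 ⇒ [7,10,8,11,1,9,3,2,14,4,6,5]
7>1: swap(0,5), hi=4 ⇒ [9,10,8,11,1,7,3,2,14,4,6,5]
9>1: swap(0,4), hi=3 ⇒ [1,10,8,11,9,7,3,2,14,4,6,5]
1=1: mid=1
10>1: swap(1,3), hi=2 ⇒ [1,11,8,10,9,7,3,2,14,4,6,5]
11>1: swap(1,2), hi=1 ⇒ [1,8,11,10,9,7,3,2,14,4,6,5]
8>1: swap(1,1), hi=0 ⇒ [1,8,11,10,9,7,3,2,14,4,6,5]
done. lo=0 hi=0; v=[1,8,11,10,9,7,3,2,14,4,6,5]

[1,8,11,10,9,7,3,2,14,4,6,5]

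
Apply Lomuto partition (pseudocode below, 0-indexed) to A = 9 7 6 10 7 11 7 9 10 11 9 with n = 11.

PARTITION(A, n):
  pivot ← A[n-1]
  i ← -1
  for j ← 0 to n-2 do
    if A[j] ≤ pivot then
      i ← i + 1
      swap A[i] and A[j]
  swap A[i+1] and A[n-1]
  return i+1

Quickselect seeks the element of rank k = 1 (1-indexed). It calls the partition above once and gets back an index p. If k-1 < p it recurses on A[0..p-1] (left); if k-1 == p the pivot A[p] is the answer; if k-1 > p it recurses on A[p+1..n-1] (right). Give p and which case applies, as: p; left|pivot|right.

pivot=9, i=-1
j=0: 9≤9, i=0, swap(0,0) ⇒ 9 7 6 10 7 11 7 9 10 11 9
j=1: 7≤9, i=1, swap(1,1) ⇒ 9 7 6 10 7 11 7 9 10 11 9
j=2: 6≤9, i=2, swap(2,2) ⇒ 9 7 6 10 7 11 7 9 10 11 9
j=3: 10>9, skip
j=4: 7≤9, i=3, swap(3,4) ⇒ 9 7 6 7 10 11 7 9 10 11 9
j=5: 11>9, skip
j=6: 7≤9, i=4, swap(4,6) ⇒ 9 7 6 7 7 11 10 9 10 11 9
j=7: 9≤9, i=5, swap(5,7) ⇒ 9 7 6 7 7 9 10 11 10 11 9
j=8: 10>9, skip
j=9: 11>9, skip
swap(6,10) ⇒ 9 7 6 7 7 9 9 11 10 11 10; return 6
p = 6; k-1 = 0 < 6 ⇒ left

6; left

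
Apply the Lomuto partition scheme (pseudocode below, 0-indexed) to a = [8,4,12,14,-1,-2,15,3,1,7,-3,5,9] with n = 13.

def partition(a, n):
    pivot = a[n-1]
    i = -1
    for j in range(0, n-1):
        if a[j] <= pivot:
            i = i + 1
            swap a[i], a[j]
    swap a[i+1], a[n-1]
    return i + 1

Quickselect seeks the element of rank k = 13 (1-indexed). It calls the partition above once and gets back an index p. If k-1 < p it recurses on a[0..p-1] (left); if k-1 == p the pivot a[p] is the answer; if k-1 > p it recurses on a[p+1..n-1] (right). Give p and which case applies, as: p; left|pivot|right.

9; right

pivot = a[12] = 9; i = -1
j=0: a[0]=8 ≤ 9 → i=0, swap a[0],a[0] (no change) → [8,4,12,14,-1,-2,15,3,1,7,-3,5,9]
j=1: a[1]=4 ≤ 9 → i=1, swap a[1],a[1] (no change) → [8,4,12,14,-1,-2,15,3,1,7,-3,5,9]
j=2: a[2]=12 > 9 → no swap
j=3: a[3]=14 > 9 → no swap
j=4: a[4]=-1 ≤ 9 → i=2, swap a[2],a[4] → [8,4,-1,14,12,-2,15,3,1,7,-3,5,9]
j=5: a[5]=-2 ≤ 9 → i=3, swap a[3],a[5] → [8,4,-1,-2,12,14,15,3,1,7,-3,5,9]
j=6: a[6]=15 > 9 → no swap
j=7: a[7]=3 ≤ 9 → i=4, swap a[4],a[7] → [8,4,-1,-2,3,14,15,12,1,7,-3,5,9]
j=8: a[8]=1 ≤ 9 → i=5, swap a[5],a[8] → [8,4,-1,-2,3,1,15,12,14,7,-3,5,9]
j=9: a[9]=7 ≤ 9 → i=6, swap a[6],a[9] → [8,4,-1,-2,3,1,7,12,14,15,-3,5,9]
j=10: a[10]=-3 ≤ 9 → i=7, swap a[7],a[10] → [8,4,-1,-2,3,1,7,-3,14,15,12,5,9]
j=11: a[11]=5 ≤ 9 → i=8, swap a[8],a[11] → [8,4,-1,-2,3,1,7,-3,5,15,12,14,9]
final swap a[9],a[12] → [8,4,-1,-2,3,1,7,-3,5,9,12,14,15]; return 9
p = 9; k-1 = 12 > 9 ⇒ right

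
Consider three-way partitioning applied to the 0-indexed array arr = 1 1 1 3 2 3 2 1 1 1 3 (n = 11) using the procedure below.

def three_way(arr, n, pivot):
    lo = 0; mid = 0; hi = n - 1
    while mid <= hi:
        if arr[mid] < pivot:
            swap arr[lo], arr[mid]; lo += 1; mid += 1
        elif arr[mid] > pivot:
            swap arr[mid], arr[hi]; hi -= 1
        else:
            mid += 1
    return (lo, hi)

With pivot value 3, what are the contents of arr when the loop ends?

pivot = 3; lo=0, mid=0, hi=10
arr[mid]=1<3: swap arr[0],arr[0]; lo=1,mid=1 → 1 1 1 3 2 3 2 1 1 1 3
arr[mid]=1<3: swap arr[1],arr[1]; lo=2,mid=2 → 1 1 1 3 2 3 2 1 1 1 3
arr[mid]=1<3: swap arr[2],arr[2]; lo=3,mid=3 → 1 1 1 3 2 3 2 1 1 1 3
arr[mid]=3=3: mid=4
arr[mid]=2<3: swap arr[3],arr[4]; lo=4,mid=5 → 1 1 1 2 3 3 2 1 1 1 3
arr[mid]=3=3: mid=6
arr[mid]=2<3: swap arr[4],arr[6]; lo=5,mid=7 → 1 1 1 2 2 3 3 1 1 1 3
arr[mid]=1<3: swap arr[5],arr[7]; lo=6,mid=8 → 1 1 1 2 2 1 3 3 1 1 3
arr[mid]=1<3: swap arr[6],arr[8]; lo=7,mid=9 → 1 1 1 2 2 1 1 3 3 1 3
arr[mid]=1<3: swap arr[7],arr[9]; lo=8,mid=10 → 1 1 1 2 2 1 1 1 3 3 3
arr[mid]=3=3: mid=11
end: lo=8, hi=10; arr = 1 1 1 2 2 1 1 1 3 3 3

1 1 1 2 2 1 1 1 3 3 3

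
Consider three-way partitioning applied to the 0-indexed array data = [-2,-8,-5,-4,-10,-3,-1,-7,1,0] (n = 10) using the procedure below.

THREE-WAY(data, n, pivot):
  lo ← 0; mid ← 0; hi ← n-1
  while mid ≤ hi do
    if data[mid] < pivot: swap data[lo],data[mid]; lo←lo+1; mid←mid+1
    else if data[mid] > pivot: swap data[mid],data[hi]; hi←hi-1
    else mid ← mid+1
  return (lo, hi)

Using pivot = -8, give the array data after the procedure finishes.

pivot = -8; lo=0, mid=0, hi=9
data[mid]=-2>-8: swap data[0],data[9]; hi=8 → [0,-8,-5,-4,-10,-3,-1,-7,1,-2]
data[mid]=0>-8: swap data[0],data[8]; hi=7 → [1,-8,-5,-4,-10,-3,-1,-7,0,-2]
data[mid]=1>-8: swap data[0],data[7]; hi=6 → [-7,-8,-5,-4,-10,-3,-1,1,0,-2]
data[mid]=-7>-8: swap data[0],data[6]; hi=5 → [-1,-8,-5,-4,-10,-3,-7,1,0,-2]
data[mid]=-1>-8: swap data[0],data[5]; hi=4 → [-3,-8,-5,-4,-10,-1,-7,1,0,-2]
data[mid]=-3>-8: swap data[0],data[4]; hi=3 → [-10,-8,-5,-4,-3,-1,-7,1,0,-2]
data[mid]=-10<-8: swap data[0],data[0]; lo=1,mid=1 → [-10,-8,-5,-4,-3,-1,-7,1,0,-2]
data[mid]=-8=-8: mid=2
data[mid]=-5>-8: swap data[2],data[3]; hi=2 → [-10,-8,-4,-5,-3,-1,-7,1,0,-2]
data[mid]=-4>-8: swap data[2],data[2]; hi=1 → [-10,-8,-4,-5,-3,-1,-7,1,0,-2]
end: lo=1, hi=1; data = [-10,-8,-4,-5,-3,-1,-7,1,0,-2]

[-10,-8,-4,-5,-3,-1,-7,1,0,-2]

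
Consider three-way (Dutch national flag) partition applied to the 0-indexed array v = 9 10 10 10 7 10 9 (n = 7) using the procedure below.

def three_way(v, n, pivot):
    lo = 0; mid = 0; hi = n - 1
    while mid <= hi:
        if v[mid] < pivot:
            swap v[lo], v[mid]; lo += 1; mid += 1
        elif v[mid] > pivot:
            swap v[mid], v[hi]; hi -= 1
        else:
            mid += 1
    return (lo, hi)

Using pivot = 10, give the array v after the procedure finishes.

lo=0 mid=0 hi=6
9<10: swap(0,0), lo=1 mid=1 ⇒ 9 10 10 10 7 10 9
10=10: mid=2
10=10: mid=3
10=10: mid=4
7<10: swap(1,4), lo=2 mid=5 ⇒ 9 7 10 10 10 10 9
10=10: mid=6
9<10: swap(2,6), lo=3 mid=7 ⇒ 9 7 9 10 10 10 10
done. lo=3 hi=6; v=9 7 9 10 10 10 10

9 7 9 10 10 10 10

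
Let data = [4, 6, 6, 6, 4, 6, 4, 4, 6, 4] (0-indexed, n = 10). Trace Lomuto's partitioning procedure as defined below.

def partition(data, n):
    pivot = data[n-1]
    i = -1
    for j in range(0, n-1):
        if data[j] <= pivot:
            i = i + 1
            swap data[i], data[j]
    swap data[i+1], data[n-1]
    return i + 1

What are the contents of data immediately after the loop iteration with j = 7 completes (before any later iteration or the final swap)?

[4, 4, 4, 4, 6, 6, 6, 6, 6, 4]

pivot = data[9] = 4; i = -1
j=0: data[0]=4 ≤ 4 → i=0, swap data[0],data[0] (no change) → [4, 6, 6, 6, 4, 6, 4, 4, 6, 4]
j=1: data[1]=6 > 4 → no swap
j=2: data[2]=6 > 4 → no swap
j=3: data[3]=6 > 4 → no swap
j=4: data[4]=4 ≤ 4 → i=1, swap data[1],data[4] → [4, 4, 6, 6, 6, 6, 4, 4, 6, 4]
j=5: data[5]=6 > 4 → no swap
j=6: data[6]=4 ≤ 4 → i=2, swap data[2],data[6] → [4, 4, 4, 6, 6, 6, 6, 4, 6, 4]
j=7: data[7]=4 ≤ 4 → i=3, swap data[3],data[7] → [4, 4, 4, 4, 6, 6, 6, 6, 6, 4]
(after j=7) data = [4, 4, 4, 4, 6, 6, 6, 6, 6, 4]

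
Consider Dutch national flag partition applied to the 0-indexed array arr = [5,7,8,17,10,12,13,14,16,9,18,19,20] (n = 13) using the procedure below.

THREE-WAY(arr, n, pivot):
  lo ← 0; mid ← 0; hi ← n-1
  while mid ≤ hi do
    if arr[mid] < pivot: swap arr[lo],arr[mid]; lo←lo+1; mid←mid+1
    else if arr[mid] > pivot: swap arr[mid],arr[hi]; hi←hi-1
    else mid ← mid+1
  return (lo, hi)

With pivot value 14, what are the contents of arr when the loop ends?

pivot = 14; lo=0, mid=0, hi=12
arr[mid]=5<14: swap arr[0],arr[0]; lo=1,mid=1 → [5,7,8,17,10,12,13,14,16,9,18,19,20]
arr[mid]=7<14: swap arr[1],arr[1]; lo=2,mid=2 → [5,7,8,17,10,12,13,14,16,9,18,19,20]
arr[mid]=8<14: swap arr[2],arr[2]; lo=3,mid=3 → [5,7,8,17,10,12,13,14,16,9,18,19,20]
arr[mid]=17>14: swap arr[3],arr[12]; hi=11 → [5,7,8,20,10,12,13,14,16,9,18,19,17]
arr[mid]=20>14: swap arr[3],arr[11]; hi=10 → [5,7,8,19,10,12,13,14,16,9,18,20,17]
arr[mid]=19>14: swap arr[3],arr[10]; hi=9 → [5,7,8,18,10,12,13,14,16,9,19,20,17]
arr[mid]=18>14: swap arr[3],arr[9]; hi=8 → [5,7,8,9,10,12,13,14,16,18,19,20,17]
arr[mid]=9<14: swap arr[3],arr[3]; lo=4,mid=4 → [5,7,8,9,10,12,13,14,16,18,19,20,17]
arr[mid]=10<14: swap arr[4],arr[4]; lo=5,mid=5 → [5,7,8,9,10,12,13,14,16,18,19,20,17]
arr[mid]=12<14: swap arr[5],arr[5]; lo=6,mid=6 → [5,7,8,9,10,12,13,14,16,18,19,20,17]
arr[mid]=13<14: swap arr[6],arr[6]; lo=7,mid=7 → [5,7,8,9,10,12,13,14,16,18,19,20,17]
arr[mid]=14=14: mid=8
arr[mid]=16>14: swap arr[8],arr[8]; hi=7 → [5,7,8,9,10,12,13,14,16,18,19,20,17]
end: lo=7, hi=7; arr = [5,7,8,9,10,12,13,14,16,18,19,20,17]

[5,7,8,9,10,12,13,14,16,18,19,20,17]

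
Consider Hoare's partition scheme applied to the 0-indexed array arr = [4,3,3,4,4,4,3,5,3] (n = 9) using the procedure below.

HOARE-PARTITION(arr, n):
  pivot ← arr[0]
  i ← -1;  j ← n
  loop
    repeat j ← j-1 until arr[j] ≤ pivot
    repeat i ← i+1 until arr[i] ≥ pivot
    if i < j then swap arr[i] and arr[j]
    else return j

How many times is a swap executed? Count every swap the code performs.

pivot = arr[0] = 4; i = -1, j = 9
j→8 (arr[8]=3≤4), i→0 (arr[0]=4≥4); i<j, swap → [3,3,3,4,4,4,3,5,4]
j→6 (arr[6]=3≤4), i→3 (arr[3]=4≥4); i<j, swap → [3,3,3,3,4,4,4,5,4]
j→5 (arr[5]=4≤4), i→4 (arr[4]=4≥4); i<j, swap → [3,3,3,3,4,4,4,5,4]
j→4, i→5; i≥j, return j=4. arr = [3,3,3,3,4,4,4,5,4]

3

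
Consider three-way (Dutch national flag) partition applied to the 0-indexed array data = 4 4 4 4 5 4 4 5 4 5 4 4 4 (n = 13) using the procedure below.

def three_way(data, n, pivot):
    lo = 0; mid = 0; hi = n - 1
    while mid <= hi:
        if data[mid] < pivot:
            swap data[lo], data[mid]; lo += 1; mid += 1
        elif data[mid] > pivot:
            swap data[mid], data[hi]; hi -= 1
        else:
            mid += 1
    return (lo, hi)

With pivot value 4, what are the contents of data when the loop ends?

4 4 4 4 4 4 4 4 4 4 5 5 5

lo=0 mid=0 hi=12
4=4: mid=1
4=4: mid=2
4=4: mid=3
4=4: mid=4
5>4: swap(4,12), hi=11 ⇒ 4 4 4 4 4 4 4 5 4 5 4 4 5
4=4: mid=5
4=4: mid=6
4=4: mid=7
5>4: swap(7,11), hi=10 ⇒ 4 4 4 4 4 4 4 4 4 5 4 5 5
4=4: mid=8
4=4: mid=9
5>4: swap(9,10), hi=9 ⇒ 4 4 4 4 4 4 4 4 4 4 5 5 5
4=4: mid=10
done. lo=0 hi=9; data=4 4 4 4 4 4 4 4 4 4 5 5 5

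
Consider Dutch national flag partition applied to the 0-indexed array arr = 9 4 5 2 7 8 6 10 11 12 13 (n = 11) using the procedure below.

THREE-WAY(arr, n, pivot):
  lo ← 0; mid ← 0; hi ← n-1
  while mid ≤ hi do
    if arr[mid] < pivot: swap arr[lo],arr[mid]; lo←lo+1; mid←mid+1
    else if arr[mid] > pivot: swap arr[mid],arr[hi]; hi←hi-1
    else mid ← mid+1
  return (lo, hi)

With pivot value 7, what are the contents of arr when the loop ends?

pivot = 7; lo=0, mid=0, hi=10
arr[mid]=9>7: swap arr[0],arr[10]; hi=9 → 13 4 5 2 7 8 6 10 11 12 9
arr[mid]=13>7: swap arr[0],arr[9]; hi=8 → 12 4 5 2 7 8 6 10 11 13 9
arr[mid]=12>7: swap arr[0],arr[8]; hi=7 → 11 4 5 2 7 8 6 10 12 13 9
arr[mid]=11>7: swap arr[0],arr[7]; hi=6 → 10 4 5 2 7 8 6 11 12 13 9
arr[mid]=10>7: swap arr[0],arr[6]; hi=5 → 6 4 5 2 7 8 10 11 12 13 9
arr[mid]=6<7: swap arr[0],arr[0]; lo=1,mid=1 → 6 4 5 2 7 8 10 11 12 13 9
arr[mid]=4<7: swap arr[1],arr[1]; lo=2,mid=2 → 6 4 5 2 7 8 10 11 12 13 9
arr[mid]=5<7: swap arr[2],arr[2]; lo=3,mid=3 → 6 4 5 2 7 8 10 11 12 13 9
arr[mid]=2<7: swap arr[3],arr[3]; lo=4,mid=4 → 6 4 5 2 7 8 10 11 12 13 9
arr[mid]=7=7: mid=5
arr[mid]=8>7: swap arr[5],arr[5]; hi=4 → 6 4 5 2 7 8 10 11 12 13 9
end: lo=4, hi=4; arr = 6 4 5 2 7 8 10 11 12 13 9

6 4 5 2 7 8 10 11 12 13 9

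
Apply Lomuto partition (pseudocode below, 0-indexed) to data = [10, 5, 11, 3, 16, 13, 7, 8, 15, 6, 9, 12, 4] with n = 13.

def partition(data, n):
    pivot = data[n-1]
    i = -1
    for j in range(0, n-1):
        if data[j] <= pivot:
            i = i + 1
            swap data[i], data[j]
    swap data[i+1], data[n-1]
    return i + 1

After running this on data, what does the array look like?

[3, 4, 11, 10, 16, 13, 7, 8, 15, 6, 9, 12, 5]

pivot = data[12] = 4; i = -1
j=0: data[0]=10 > 4 → no swap
j=1: data[1]=5 > 4 → no swap
j=2: data[2]=11 > 4 → no swap
j=3: data[3]=3 ≤ 4 → i=0, swap data[0],data[3] → [3, 5, 11, 10, 16, 13, 7, 8, 15, 6, 9, 12, 4]
j=4: data[4]=16 > 4 → no swap
j=5: data[5]=13 > 4 → no swap
j=6: data[6]=7 > 4 → no swap
j=7: data[7]=8 > 4 → no swap
j=8: data[8]=15 > 4 → no swap
j=9: data[9]=6 > 4 → no swap
j=10: data[10]=9 > 4 → no swap
j=11: data[11]=12 > 4 → no swap
final swap data[1],data[12] → [3, 4, 11, 10, 16, 13, 7, 8, 15, 6, 9, 12, 5]; return 1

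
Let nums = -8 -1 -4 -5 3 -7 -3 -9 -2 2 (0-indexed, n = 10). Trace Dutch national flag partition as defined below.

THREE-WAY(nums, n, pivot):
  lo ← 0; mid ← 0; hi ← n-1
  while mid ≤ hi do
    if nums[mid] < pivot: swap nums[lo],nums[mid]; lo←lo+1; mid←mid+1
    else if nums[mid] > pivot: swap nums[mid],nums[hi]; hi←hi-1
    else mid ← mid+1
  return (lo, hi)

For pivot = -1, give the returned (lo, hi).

lo=0 mid=0 hi=9
-8<-1: swap(0,0), lo=1 mid=1 ⇒ -8 -1 -4 -5 3 -7 -3 -9 -2 2
-1=-1: mid=2
-4<-1: swap(1,2), lo=2 mid=3 ⇒ -8 -4 -1 -5 3 -7 -3 -9 -2 2
-5<-1: swap(2,3), lo=3 mid=4 ⇒ -8 -4 -5 -1 3 -7 -3 -9 -2 2
3>-1: swap(4,9), hi=8 ⇒ -8 -4 -5 -1 2 -7 -3 -9 -2 3
2>-1: swap(4,8), hi=7 ⇒ -8 -4 -5 -1 -2 -7 -3 -9 2 3
-2<-1: swap(3,4), lo=4 mid=5 ⇒ -8 -4 -5 -2 -1 -7 -3 -9 2 3
-7<-1: swap(4,5), lo=5 mid=6 ⇒ -8 -4 -5 -2 -7 -1 -3 -9 2 3
-3<-1: swap(5,6), lo=6 mid=7 ⇒ -8 -4 -5 -2 -7 -3 -1 -9 2 3
-9<-1: swap(6,7), lo=7 mid=8 ⇒ -8 -4 -5 -2 -7 -3 -9 -1 2 3
done. lo=7 hi=7; nums=-8 -4 -5 -2 -7 -3 -9 -1 2 3

(7, 7)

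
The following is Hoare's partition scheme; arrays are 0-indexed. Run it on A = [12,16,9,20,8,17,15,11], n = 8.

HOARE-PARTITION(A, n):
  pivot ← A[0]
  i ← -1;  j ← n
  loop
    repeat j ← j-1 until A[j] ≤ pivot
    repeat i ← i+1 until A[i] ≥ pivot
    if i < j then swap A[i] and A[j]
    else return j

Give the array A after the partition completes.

[11,8,9,20,16,17,15,12]

pivot=12
j stops at 7 (11), i stops at 0 (12); swap ⇒ [11,16,9,20,8,17,15,12]
j stops at 4 (8), i stops at 1 (16); swap ⇒ [11,8,9,20,16,17,15,12]
j stops at 2, i stops at 3; i≥j ⇒ return 2. A=[11,8,9,20,16,17,15,12]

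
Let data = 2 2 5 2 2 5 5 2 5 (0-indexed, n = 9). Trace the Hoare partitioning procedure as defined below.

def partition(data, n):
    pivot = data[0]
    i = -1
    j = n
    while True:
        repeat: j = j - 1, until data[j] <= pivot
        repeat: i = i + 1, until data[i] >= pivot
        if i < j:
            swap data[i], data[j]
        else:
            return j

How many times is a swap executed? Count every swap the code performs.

pivot=2
j stops at 7 (2), i stops at 0 (2); swap ⇒ 2 2 5 2 2 5 5 2 5
j stops at 4 (2), i stops at 1 (2); swap ⇒ 2 2 5 2 2 5 5 2 5
j stops at 3 (2), i stops at 2 (5); swap ⇒ 2 2 2 5 2 5 5 2 5
j stops at 2, i stops at 3; i≥j ⇒ return 2. data=2 2 2 5 2 5 5 2 5

3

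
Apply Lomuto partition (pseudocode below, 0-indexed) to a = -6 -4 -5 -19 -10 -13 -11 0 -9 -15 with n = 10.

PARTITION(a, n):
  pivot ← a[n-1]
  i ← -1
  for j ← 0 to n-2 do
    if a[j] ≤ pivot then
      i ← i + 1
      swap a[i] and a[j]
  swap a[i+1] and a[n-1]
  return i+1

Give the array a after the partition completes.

-19 -15 -5 -6 -10 -13 -11 0 -9 -4

pivot = a[9] = -15; i = -1
j=0: a[0]=-6 > -15 → no swap
j=1: a[1]=-4 > -15 → no swap
j=2: a[2]=-5 > -15 → no swap
j=3: a[3]=-19 ≤ -15 → i=0, swap a[0],a[3] → -19 -4 -5 -6 -10 -13 -11 0 -9 -15
j=4: a[4]=-10 > -15 → no swap
j=5: a[5]=-13 > -15 → no swap
j=6: a[6]=-11 > -15 → no swap
j=7: a[7]=0 > -15 → no swap
j=8: a[8]=-9 > -15 → no swap
final swap a[1],a[9] → -19 -15 -5 -6 -10 -13 -11 0 -9 -4; return 1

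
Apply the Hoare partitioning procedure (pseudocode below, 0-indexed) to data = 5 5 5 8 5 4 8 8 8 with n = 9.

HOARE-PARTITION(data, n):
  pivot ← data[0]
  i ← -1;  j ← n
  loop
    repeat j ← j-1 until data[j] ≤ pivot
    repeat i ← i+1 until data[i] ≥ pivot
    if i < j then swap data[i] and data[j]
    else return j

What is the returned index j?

2

pivot = data[0] = 5; i = -1, j = 9
j→5 (data[5]=4≤5), i→0 (data[0]=5≥5); i<j, swap → 4 5 5 8 5 5 8 8 8
j→4 (data[4]=5≤5), i→1 (data[1]=5≥5); i<j, swap → 4 5 5 8 5 5 8 8 8
j→2, i→2; i≥j, return j=2. data = 4 5 5 8 5 5 8 8 8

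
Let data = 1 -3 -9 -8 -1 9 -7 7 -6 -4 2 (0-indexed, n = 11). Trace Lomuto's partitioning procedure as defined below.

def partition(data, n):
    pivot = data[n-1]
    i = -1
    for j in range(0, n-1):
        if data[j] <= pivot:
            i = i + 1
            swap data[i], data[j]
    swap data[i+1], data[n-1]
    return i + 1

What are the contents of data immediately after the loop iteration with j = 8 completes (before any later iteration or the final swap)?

pivot = data[10] = 2; i = -1
j=0: data[0]=1 ≤ 2 → i=0, swap data[0],data[0] (no change) → 1 -3 -9 -8 -1 9 -7 7 -6 -4 2
j=1: data[1]=-3 ≤ 2 → i=1, swap data[1],data[1] (no change) → 1 -3 -9 -8 -1 9 -7 7 -6 -4 2
j=2: data[2]=-9 ≤ 2 → i=2, swap data[2],data[2] (no change) → 1 -3 -9 -8 -1 9 -7 7 -6 -4 2
j=3: data[3]=-8 ≤ 2 → i=3, swap data[3],data[3] (no change) → 1 -3 -9 -8 -1 9 -7 7 -6 -4 2
j=4: data[4]=-1 ≤ 2 → i=4, swap data[4],data[4] (no change) → 1 -3 -9 -8 -1 9 -7 7 -6 -4 2
j=5: data[5]=9 > 2 → no swap
j=6: data[6]=-7 ≤ 2 → i=5, swap data[5],data[6] → 1 -3 -9 -8 -1 -7 9 7 -6 -4 2
j=7: data[7]=7 > 2 → no swap
j=8: data[8]=-6 ≤ 2 → i=6, swap data[6],data[8] → 1 -3 -9 -8 -1 -7 -6 7 9 -4 2
(after j=8) data = 1 -3 -9 -8 -1 -7 -6 7 9 -4 2

1 -3 -9 -8 -1 -7 -6 7 9 -4 2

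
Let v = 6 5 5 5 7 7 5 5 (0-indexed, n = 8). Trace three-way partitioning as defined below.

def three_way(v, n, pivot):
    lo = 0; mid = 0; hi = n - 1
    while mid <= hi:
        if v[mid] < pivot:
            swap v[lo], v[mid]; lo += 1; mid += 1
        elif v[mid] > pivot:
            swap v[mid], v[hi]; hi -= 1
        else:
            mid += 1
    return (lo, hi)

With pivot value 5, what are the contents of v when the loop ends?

5 5 5 5 5 7 7 6

lo=0 mid=0 hi=7
6>5: swap(0,7), hi=6 ⇒ 5 5 5 5 7 7 5 6
5=5: mid=1
5=5: mid=2
5=5: mid=3
5=5: mid=4
7>5: swap(4,6), hi=5 ⇒ 5 5 5 5 5 7 7 6
5=5: mid=5
7>5: swap(5,5), hi=4 ⇒ 5 5 5 5 5 7 7 6
done. lo=0 hi=4; v=5 5 5 5 5 7 7 6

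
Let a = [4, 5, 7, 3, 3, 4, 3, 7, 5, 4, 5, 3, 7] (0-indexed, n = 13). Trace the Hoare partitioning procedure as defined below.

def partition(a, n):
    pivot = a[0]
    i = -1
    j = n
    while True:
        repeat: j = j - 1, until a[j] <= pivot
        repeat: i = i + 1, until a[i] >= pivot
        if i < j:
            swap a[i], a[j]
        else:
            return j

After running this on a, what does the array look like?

[3, 4, 3, 3, 3, 4, 7, 7, 5, 5, 5, 4, 7]

pivot = a[0] = 4; i = -1, j = 13
j→11 (a[11]=3≤4), i→0 (a[0]=4≥4); i<j, swap → [3, 5, 7, 3, 3, 4, 3, 7, 5, 4, 5, 4, 7]
j→9 (a[9]=4≤4), i→1 (a[1]=5≥4); i<j, swap → [3, 4, 7, 3, 3, 4, 3, 7, 5, 5, 5, 4, 7]
j→6 (a[6]=3≤4), i→2 (a[2]=7≥4); i<j, swap → [3, 4, 3, 3, 3, 4, 7, 7, 5, 5, 5, 4, 7]
j→5, i→5; i≥j, return j=5. a = [3, 4, 3, 3, 3, 4, 7, 7, 5, 5, 5, 4, 7]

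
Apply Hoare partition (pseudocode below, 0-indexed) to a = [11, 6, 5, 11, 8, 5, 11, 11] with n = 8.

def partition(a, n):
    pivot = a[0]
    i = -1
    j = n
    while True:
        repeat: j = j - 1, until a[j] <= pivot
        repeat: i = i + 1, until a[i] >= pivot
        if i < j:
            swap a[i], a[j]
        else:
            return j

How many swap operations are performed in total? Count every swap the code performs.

pivot=11
j stops at 7 (11), i stops at 0 (11); swap ⇒ [11, 6, 5, 11, 8, 5, 11, 11]
j stops at 6 (11), i stops at 3 (11); swap ⇒ [11, 6, 5, 11, 8, 5, 11, 11]
j stops at 5, i stops at 6; i≥j ⇒ return 5. a=[11, 6, 5, 11, 8, 5, 11, 11]

2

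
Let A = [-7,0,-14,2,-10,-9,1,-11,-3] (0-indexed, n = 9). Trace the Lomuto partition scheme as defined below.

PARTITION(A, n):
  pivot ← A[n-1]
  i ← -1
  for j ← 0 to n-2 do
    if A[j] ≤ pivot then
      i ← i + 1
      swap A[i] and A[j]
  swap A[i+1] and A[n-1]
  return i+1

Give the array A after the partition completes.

[-7,-14,-10,-9,-11,-3,1,0,2]

pivot=-3, i=-1
j=0: -7≤-3, i=0, swap(0,0) ⇒ [-7,0,-14,2,-10,-9,1,-11,-3]
j=1: 0>-3, skip
j=2: -14≤-3, i=1, swap(1,2) ⇒ [-7,-14,0,2,-10,-9,1,-11,-3]
j=3: 2>-3, skip
j=4: -10≤-3, i=2, swap(2,4) ⇒ [-7,-14,-10,2,0,-9,1,-11,-3]
j=5: -9≤-3, i=3, swap(3,5) ⇒ [-7,-14,-10,-9,0,2,1,-11,-3]
j=6: 1>-3, skip
j=7: -11≤-3, i=4, swap(4,7) ⇒ [-7,-14,-10,-9,-11,2,1,0,-3]
swap(5,8) ⇒ [-7,-14,-10,-9,-11,-3,1,0,2]; return 5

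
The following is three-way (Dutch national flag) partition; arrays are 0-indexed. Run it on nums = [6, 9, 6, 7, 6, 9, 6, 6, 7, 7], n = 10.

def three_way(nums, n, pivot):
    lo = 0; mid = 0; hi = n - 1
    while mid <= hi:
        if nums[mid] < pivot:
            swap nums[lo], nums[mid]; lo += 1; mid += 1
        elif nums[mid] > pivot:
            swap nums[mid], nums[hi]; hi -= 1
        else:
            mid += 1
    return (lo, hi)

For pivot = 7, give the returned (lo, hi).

lo=0 mid=0 hi=9
6<7: swap(0,0), lo=1 mid=1 ⇒ [6, 9, 6, 7, 6, 9, 6, 6, 7, 7]
9>7: swap(1,9), hi=8 ⇒ [6, 7, 6, 7, 6, 9, 6, 6, 7, 9]
7=7: mid=2
6<7: swap(1,2), lo=2 mid=3 ⇒ [6, 6, 7, 7, 6, 9, 6, 6, 7, 9]
7=7: mid=4
6<7: swap(2,4), lo=3 mid=5 ⇒ [6, 6, 6, 7, 7, 9, 6, 6, 7, 9]
9>7: swap(5,8), hi=7 ⇒ [6, 6, 6, 7, 7, 7, 6, 6, 9, 9]
7=7: mid=6
6<7: swap(3,6), lo=4 mid=7 ⇒ [6, 6, 6, 6, 7, 7, 7, 6, 9, 9]
6<7: swap(4,7), lo=5 mid=8 ⇒ [6, 6, 6, 6, 6, 7, 7, 7, 9, 9]
done. lo=5 hi=7; nums=[6, 6, 6, 6, 6, 7, 7, 7, 9, 9]

(5, 7)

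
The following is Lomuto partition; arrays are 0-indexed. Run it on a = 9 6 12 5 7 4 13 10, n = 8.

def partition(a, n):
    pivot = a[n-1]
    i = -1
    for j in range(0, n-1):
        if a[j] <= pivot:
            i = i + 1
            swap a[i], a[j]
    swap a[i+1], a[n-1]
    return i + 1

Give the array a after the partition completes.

pivot = a[7] = 10; i = -1
j=0: a[0]=9 ≤ 10 → i=0, swap a[0],a[0] (no change) → 9 6 12 5 7 4 13 10
j=1: a[1]=6 ≤ 10 → i=1, swap a[1],a[1] (no change) → 9 6 12 5 7 4 13 10
j=2: a[2]=12 > 10 → no swap
j=3: a[3]=5 ≤ 10 → i=2, swap a[2],a[3] → 9 6 5 12 7 4 13 10
j=4: a[4]=7 ≤ 10 → i=3, swap a[3],a[4] → 9 6 5 7 12 4 13 10
j=5: a[5]=4 ≤ 10 → i=4, swap a[4],a[5] → 9 6 5 7 4 12 13 10
j=6: a[6]=13 > 10 → no swap
final swap a[5],a[7] → 9 6 5 7 4 10 13 12; return 5

9 6 5 7 4 10 13 12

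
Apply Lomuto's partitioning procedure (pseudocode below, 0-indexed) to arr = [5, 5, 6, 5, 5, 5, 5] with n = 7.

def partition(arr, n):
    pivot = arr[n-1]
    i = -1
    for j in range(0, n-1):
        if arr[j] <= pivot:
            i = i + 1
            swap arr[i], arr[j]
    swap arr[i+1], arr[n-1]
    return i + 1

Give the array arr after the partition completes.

pivot=5, i=-1
j=0: 5≤5, i=0, swap(0,0) ⇒ [5, 5, 6, 5, 5, 5, 5]
j=1: 5≤5, i=1, swap(1,1) ⇒ [5, 5, 6, 5, 5, 5, 5]
j=2: 6>5, skip
j=3: 5≤5, i=2, swap(2,3) ⇒ [5, 5, 5, 6, 5, 5, 5]
j=4: 5≤5, i=3, swap(3,4) ⇒ [5, 5, 5, 5, 6, 5, 5]
j=5: 5≤5, i=4, swap(4,5) ⇒ [5, 5, 5, 5, 5, 6, 5]
swap(5,6) ⇒ [5, 5, 5, 5, 5, 5, 6]; return 5

[5, 5, 5, 5, 5, 5, 6]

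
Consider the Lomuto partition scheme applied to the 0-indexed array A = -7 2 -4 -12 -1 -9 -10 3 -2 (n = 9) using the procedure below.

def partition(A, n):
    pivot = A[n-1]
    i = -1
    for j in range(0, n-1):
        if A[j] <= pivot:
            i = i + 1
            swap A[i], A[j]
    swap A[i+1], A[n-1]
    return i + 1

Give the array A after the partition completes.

pivot = A[8] = -2; i = -1
j=0: A[0]=-7 ≤ -2 → i=0, swap A[0],A[0] (no change) → -7 2 -4 -12 -1 -9 -10 3 -2
j=1: A[1]=2 > -2 → no swap
j=2: A[2]=-4 ≤ -2 → i=1, swap A[1],A[2] → -7 -4 2 -12 -1 -9 -10 3 -2
j=3: A[3]=-12 ≤ -2 → i=2, swap A[2],A[3] → -7 -4 -12 2 -1 -9 -10 3 -2
j=4: A[4]=-1 > -2 → no swap
j=5: A[5]=-9 ≤ -2 → i=3, swap A[3],A[5] → -7 -4 -12 -9 -1 2 -10 3 -2
j=6: A[6]=-10 ≤ -2 → i=4, swap A[4],A[6] → -7 -4 -12 -9 -10 2 -1 3 -2
j=7: A[7]=3 > -2 → no swap
final swap A[5],A[8] → -7 -4 -12 -9 -10 -2 -1 3 2; return 5

-7 -4 -12 -9 -10 -2 -1 3 2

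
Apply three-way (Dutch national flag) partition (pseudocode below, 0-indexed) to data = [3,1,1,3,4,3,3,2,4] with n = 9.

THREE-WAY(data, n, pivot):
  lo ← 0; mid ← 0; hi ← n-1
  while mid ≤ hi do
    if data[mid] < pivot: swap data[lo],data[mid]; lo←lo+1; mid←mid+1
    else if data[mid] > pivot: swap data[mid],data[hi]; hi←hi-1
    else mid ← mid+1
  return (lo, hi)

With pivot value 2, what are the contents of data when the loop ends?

lo=0 mid=0 hi=8
3>2: swap(0,8), hi=7 ⇒ [4,1,1,3,4,3,3,2,3]
4>2: swap(0,7), hi=6 ⇒ [2,1,1,3,4,3,3,4,3]
2=2: mid=1
1<2: swap(0,1), lo=1 mid=2 ⇒ [1,2,1,3,4,3,3,4,3]
1<2: swap(1,2), lo=2 mid=3 ⇒ [1,1,2,3,4,3,3,4,3]
3>2: swap(3,6), hi=5 ⇒ [1,1,2,3,4,3,3,4,3]
3>2: swap(3,5), hi=4 ⇒ [1,1,2,3,4,3,3,4,3]
3>2: swap(3,4), hi=3 ⇒ [1,1,2,4,3,3,3,4,3]
4>2: swap(3,3), hi=2 ⇒ [1,1,2,4,3,3,3,4,3]
done. lo=2 hi=2; data=[1,1,2,4,3,3,3,4,3]

[1,1,2,4,3,3,3,4,3]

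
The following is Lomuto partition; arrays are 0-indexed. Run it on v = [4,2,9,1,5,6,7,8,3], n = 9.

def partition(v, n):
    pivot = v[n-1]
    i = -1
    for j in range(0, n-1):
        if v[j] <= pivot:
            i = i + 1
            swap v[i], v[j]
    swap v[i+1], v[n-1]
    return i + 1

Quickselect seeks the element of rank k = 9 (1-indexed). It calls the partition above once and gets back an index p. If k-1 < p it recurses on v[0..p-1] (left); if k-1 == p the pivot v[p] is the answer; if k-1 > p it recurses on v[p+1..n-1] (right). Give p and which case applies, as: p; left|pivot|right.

pivot=3, i=-1
j=0: 4>3, skip
j=1: 2≤3, i=0, swap(0,1) ⇒ [2,4,9,1,5,6,7,8,3]
j=2: 9>3, skip
j=3: 1≤3, i=1, swap(1,3) ⇒ [2,1,9,4,5,6,7,8,3]
j=4: 5>3, skip
j=5: 6>3, skip
j=6: 7>3, skip
j=7: 8>3, skip
swap(2,8) ⇒ [2,1,3,4,5,6,7,8,9]; return 2
p = 2; k-1 = 8 > 2 ⇒ right

2; right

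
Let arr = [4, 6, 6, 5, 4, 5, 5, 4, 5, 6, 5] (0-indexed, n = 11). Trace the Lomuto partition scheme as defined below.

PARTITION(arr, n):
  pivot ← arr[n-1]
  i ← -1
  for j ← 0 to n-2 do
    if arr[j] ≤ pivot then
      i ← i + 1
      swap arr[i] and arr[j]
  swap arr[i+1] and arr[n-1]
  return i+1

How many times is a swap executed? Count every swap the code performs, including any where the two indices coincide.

8

pivot=5, i=-1
j=0: 4≤5, i=0, swap(0,0) ⇒ [4, 6, 6, 5, 4, 5, 5, 4, 5, 6, 5]
j=1: 6>5, skip
j=2: 6>5, skip
j=3: 5≤5, i=1, swap(1,3) ⇒ [4, 5, 6, 6, 4, 5, 5, 4, 5, 6, 5]
j=4: 4≤5, i=2, swap(2,4) ⇒ [4, 5, 4, 6, 6, 5, 5, 4, 5, 6, 5]
j=5: 5≤5, i=3, swap(3,5) ⇒ [4, 5, 4, 5, 6, 6, 5, 4, 5, 6, 5]
j=6: 5≤5, i=4, swap(4,6) ⇒ [4, 5, 4, 5, 5, 6, 6, 4, 5, 6, 5]
j=7: 4≤5, i=5, swap(5,7) ⇒ [4, 5, 4, 5, 5, 4, 6, 6, 5, 6, 5]
j=8: 5≤5, i=6, swap(6,8) ⇒ [4, 5, 4, 5, 5, 4, 5, 6, 6, 6, 5]
j=9: 6>5, skip
swap(7,10) ⇒ [4, 5, 4, 5, 5, 4, 5, 5, 6, 6, 6]; return 7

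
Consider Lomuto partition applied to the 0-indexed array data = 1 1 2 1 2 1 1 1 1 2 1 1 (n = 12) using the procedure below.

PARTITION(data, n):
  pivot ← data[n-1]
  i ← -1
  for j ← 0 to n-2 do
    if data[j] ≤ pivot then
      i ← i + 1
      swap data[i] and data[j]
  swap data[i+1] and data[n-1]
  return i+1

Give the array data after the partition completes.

pivot = data[11] = 1; i = -1
j=0: data[0]=1 ≤ 1 → i=0, swap data[0],data[0] (no change) → 1 1 2 1 2 1 1 1 1 2 1 1
j=1: data[1]=1 ≤ 1 → i=1, swap data[1],data[1] (no change) → 1 1 2 1 2 1 1 1 1 2 1 1
j=2: data[2]=2 > 1 → no swap
j=3: data[3]=1 ≤ 1 → i=2, swap data[2],data[3] → 1 1 1 2 2 1 1 1 1 2 1 1
j=4: data[4]=2 > 1 → no swap
j=5: data[5]=1 ≤ 1 → i=3, swap data[3],data[5] → 1 1 1 1 2 2 1 1 1 2 1 1
j=6: data[6]=1 ≤ 1 → i=4, swap data[4],data[6] → 1 1 1 1 1 2 2 1 1 2 1 1
j=7: data[7]=1 ≤ 1 → i=5, swap data[5],data[7] → 1 1 1 1 1 1 2 2 1 2 1 1
j=8: data[8]=1 ≤ 1 → i=6, swap data[6],data[8] → 1 1 1 1 1 1 1 2 2 2 1 1
j=9: data[9]=2 > 1 → no swap
j=10: data[10]=1 ≤ 1 → i=7, swap data[7],data[10] → 1 1 1 1 1 1 1 1 2 2 2 1
final swap data[8],data[11] → 1 1 1 1 1 1 1 1 1 2 2 2; return 8

1 1 1 1 1 1 1 1 1 2 2 2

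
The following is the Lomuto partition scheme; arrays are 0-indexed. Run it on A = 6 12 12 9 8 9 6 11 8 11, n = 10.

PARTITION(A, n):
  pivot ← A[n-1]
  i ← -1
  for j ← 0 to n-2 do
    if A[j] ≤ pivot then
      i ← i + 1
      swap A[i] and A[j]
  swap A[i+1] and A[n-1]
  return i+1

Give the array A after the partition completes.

pivot=11, i=-1
j=0: 6≤11, i=0, swap(0,0) ⇒ 6 12 12 9 8 9 6 11 8 11
j=1: 12>11, skip
j=2: 12>11, skip
j=3: 9≤11, i=1, swap(1,3) ⇒ 6 9 12 12 8 9 6 11 8 11
j=4: 8≤11, i=2, swap(2,4) ⇒ 6 9 8 12 12 9 6 11 8 11
j=5: 9≤11, i=3, swap(3,5) ⇒ 6 9 8 9 12 12 6 11 8 11
j=6: 6≤11, i=4, swap(4,6) ⇒ 6 9 8 9 6 12 12 11 8 11
j=7: 11≤11, i=5, swap(5,7) ⇒ 6 9 8 9 6 11 12 12 8 11
j=8: 8≤11, i=6, swap(6,8) ⇒ 6 9 8 9 6 11 8 12 12 11
swap(7,9) ⇒ 6 9 8 9 6 11 8 11 12 12; return 7

6 9 8 9 6 11 8 11 12 12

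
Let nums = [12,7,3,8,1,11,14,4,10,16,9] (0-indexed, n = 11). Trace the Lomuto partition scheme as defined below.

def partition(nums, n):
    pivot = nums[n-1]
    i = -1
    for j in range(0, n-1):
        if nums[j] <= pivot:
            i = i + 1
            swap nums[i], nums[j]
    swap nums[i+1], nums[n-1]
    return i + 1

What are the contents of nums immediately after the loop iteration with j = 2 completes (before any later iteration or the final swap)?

[7,3,12,8,1,11,14,4,10,16,9]

pivot = nums[10] = 9; i = -1
j=0: nums[0]=12 > 9 → no swap
j=1: nums[1]=7 ≤ 9 → i=0, swap nums[0],nums[1] → [7,12,3,8,1,11,14,4,10,16,9]
j=2: nums[2]=3 ≤ 9 → i=1, swap nums[1],nums[2] → [7,3,12,8,1,11,14,4,10,16,9]
(after j=2) nums = [7,3,12,8,1,11,14,4,10,16,9]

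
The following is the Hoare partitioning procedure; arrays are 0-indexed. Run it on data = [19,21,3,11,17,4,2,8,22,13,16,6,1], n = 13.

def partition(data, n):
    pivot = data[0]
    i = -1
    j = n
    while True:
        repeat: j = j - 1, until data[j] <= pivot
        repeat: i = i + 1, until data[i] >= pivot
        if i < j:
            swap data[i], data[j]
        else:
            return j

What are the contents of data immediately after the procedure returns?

[1,6,3,11,17,4,2,8,16,13,22,21,19]

pivot=19
j stops at 12 (1), i stops at 0 (19); swap ⇒ [1,21,3,11,17,4,2,8,22,13,16,6,19]
j stops at 11 (6), i stops at 1 (21); swap ⇒ [1,6,3,11,17,4,2,8,22,13,16,21,19]
j stops at 10 (16), i stops at 8 (22); swap ⇒ [1,6,3,11,17,4,2,8,16,13,22,21,19]
j stops at 9, i stops at 10; i≥j ⇒ return 9. data=[1,6,3,11,17,4,2,8,16,13,22,21,19]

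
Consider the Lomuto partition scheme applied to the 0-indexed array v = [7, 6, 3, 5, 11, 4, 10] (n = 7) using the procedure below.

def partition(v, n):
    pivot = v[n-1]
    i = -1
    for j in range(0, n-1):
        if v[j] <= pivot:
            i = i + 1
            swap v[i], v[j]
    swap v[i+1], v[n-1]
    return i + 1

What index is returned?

5

pivot = v[6] = 10; i = -1
j=0: v[0]=7 ≤ 10 → i=0, swap v[0],v[0] (no change) → [7, 6, 3, 5, 11, 4, 10]
j=1: v[1]=6 ≤ 10 → i=1, swap v[1],v[1] (no change) → [7, 6, 3, 5, 11, 4, 10]
j=2: v[2]=3 ≤ 10 → i=2, swap v[2],v[2] (no change) → [7, 6, 3, 5, 11, 4, 10]
j=3: v[3]=5 ≤ 10 → i=3, swap v[3],v[3] (no change) → [7, 6, 3, 5, 11, 4, 10]
j=4: v[4]=11 > 10 → no swap
j=5: v[5]=4 ≤ 10 → i=4, swap v[4],v[5] → [7, 6, 3, 5, 4, 11, 10]
final swap v[5],v[6] → [7, 6, 3, 5, 4, 10, 11]; return 5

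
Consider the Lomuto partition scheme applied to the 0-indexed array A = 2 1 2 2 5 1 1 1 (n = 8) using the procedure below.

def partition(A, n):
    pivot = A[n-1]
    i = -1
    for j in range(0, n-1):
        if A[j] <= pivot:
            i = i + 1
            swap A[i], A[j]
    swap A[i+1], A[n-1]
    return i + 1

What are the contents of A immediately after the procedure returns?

pivot=1, i=-1
j=0: 2>1, skip
j=1: 1≤1, i=0, swap(0,1) ⇒ 1 2 2 2 5 1 1 1
j=2: 2>1, skip
j=3: 2>1, skip
j=4: 5>1, skip
j=5: 1≤1, i=1, swap(1,5) ⇒ 1 1 2 2 5 2 1 1
j=6: 1≤1, i=2, swap(2,6) ⇒ 1 1 1 2 5 2 2 1
swap(3,7) ⇒ 1 1 1 1 5 2 2 2; return 3

1 1 1 1 5 2 2 2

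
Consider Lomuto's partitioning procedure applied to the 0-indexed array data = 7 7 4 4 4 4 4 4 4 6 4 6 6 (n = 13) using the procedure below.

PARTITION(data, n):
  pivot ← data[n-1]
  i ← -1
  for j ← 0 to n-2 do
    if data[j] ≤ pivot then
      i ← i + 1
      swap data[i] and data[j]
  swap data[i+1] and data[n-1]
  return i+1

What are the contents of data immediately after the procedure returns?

pivot = data[12] = 6; i = -1
j=0: data[0]=7 > 6 → no swap
j=1: data[1]=7 > 6 → no swap
j=2: data[2]=4 ≤ 6 → i=0, swap data[0],data[2] → 4 7 7 4 4 4 4 4 4 6 4 6 6
j=3: data[3]=4 ≤ 6 → i=1, swap data[1],data[3] → 4 4 7 7 4 4 4 4 4 6 4 6 6
j=4: data[4]=4 ≤ 6 → i=2, swap data[2],data[4] → 4 4 4 7 7 4 4 4 4 6 4 6 6
j=5: data[5]=4 ≤ 6 → i=3, swap data[3],data[5] → 4 4 4 4 7 7 4 4 4 6 4 6 6
j=6: data[6]=4 ≤ 6 → i=4, swap data[4],data[6] → 4 4 4 4 4 7 7 4 4 6 4 6 6
j=7: data[7]=4 ≤ 6 → i=5, swap data[5],data[7] → 4 4 4 4 4 4 7 7 4 6 4 6 6
j=8: data[8]=4 ≤ 6 → i=6, swap data[6],data[8] → 4 4 4 4 4 4 4 7 7 6 4 6 6
j=9: data[9]=6 ≤ 6 → i=7, swap data[7],data[9] → 4 4 4 4 4 4 4 6 7 7 4 6 6
j=10: data[10]=4 ≤ 6 → i=8, swap data[8],data[10] → 4 4 4 4 4 4 4 6 4 7 7 6 6
j=11: data[11]=6 ≤ 6 → i=9, swap data[9],data[11] → 4 4 4 4 4 4 4 6 4 6 7 7 6
final swap data[10],data[12] → 4 4 4 4 4 4 4 6 4 6 6 7 7; return 10

4 4 4 4 4 4 4 6 4 6 6 7 7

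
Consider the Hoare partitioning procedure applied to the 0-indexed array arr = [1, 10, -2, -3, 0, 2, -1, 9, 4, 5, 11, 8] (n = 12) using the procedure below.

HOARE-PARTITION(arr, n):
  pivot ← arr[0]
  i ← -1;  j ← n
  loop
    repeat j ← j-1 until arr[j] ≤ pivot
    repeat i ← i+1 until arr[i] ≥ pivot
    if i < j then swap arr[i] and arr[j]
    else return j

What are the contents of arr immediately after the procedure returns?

pivot=1
j stops at 6 (-1), i stops at 0 (1); swap ⇒ [-1, 10, -2, -3, 0, 2, 1, 9, 4, 5, 11, 8]
j stops at 4 (0), i stops at 1 (10); swap ⇒ [-1, 0, -2, -3, 10, 2, 1, 9, 4, 5, 11, 8]
j stops at 3, i stops at 4; i≥j ⇒ return 3. arr=[-1, 0, -2, -3, 10, 2, 1, 9, 4, 5, 11, 8]

[-1, 0, -2, -3, 10, 2, 1, 9, 4, 5, 11, 8]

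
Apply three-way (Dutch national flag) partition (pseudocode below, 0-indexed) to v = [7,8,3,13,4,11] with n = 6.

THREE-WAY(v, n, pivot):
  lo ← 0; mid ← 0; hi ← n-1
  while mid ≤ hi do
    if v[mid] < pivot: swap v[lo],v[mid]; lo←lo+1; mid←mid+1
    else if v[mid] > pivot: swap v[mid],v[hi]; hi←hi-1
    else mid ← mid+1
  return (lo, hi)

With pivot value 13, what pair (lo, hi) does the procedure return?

lo=0 mid=0 hi=5
7<13: swap(0,0), lo=1 mid=1 ⇒ [7,8,3,13,4,11]
8<13: swap(1,1), lo=2 mid=2 ⇒ [7,8,3,13,4,11]
3<13: swap(2,2), lo=3 mid=3 ⇒ [7,8,3,13,4,11]
13=13: mid=4
4<13: swap(3,4), lo=4 mid=5 ⇒ [7,8,3,4,13,11]
11<13: swap(4,5), lo=5 mid=6 ⇒ [7,8,3,4,11,13]
done. lo=5 hi=5; v=[7,8,3,4,11,13]

(5, 5)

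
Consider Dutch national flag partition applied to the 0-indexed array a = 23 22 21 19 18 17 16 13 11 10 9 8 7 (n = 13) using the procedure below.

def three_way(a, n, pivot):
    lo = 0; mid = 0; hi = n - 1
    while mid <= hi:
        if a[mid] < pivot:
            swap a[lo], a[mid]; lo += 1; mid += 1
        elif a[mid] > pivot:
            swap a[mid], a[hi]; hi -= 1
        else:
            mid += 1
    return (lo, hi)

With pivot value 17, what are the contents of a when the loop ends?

pivot = 17; lo=0, mid=0, hi=12
a[mid]=23>17: swap a[0],a[12]; hi=11 → 7 22 21 19 18 17 16 13 11 10 9 8 23
a[mid]=7<17: swap a[0],a[0]; lo=1,mid=1 → 7 22 21 19 18 17 16 13 11 10 9 8 23
a[mid]=22>17: swap a[1],a[11]; hi=10 → 7 8 21 19 18 17 16 13 11 10 9 22 23
a[mid]=8<17: swap a[1],a[1]; lo=2,mid=2 → 7 8 21 19 18 17 16 13 11 10 9 22 23
a[mid]=21>17: swap a[2],a[10]; hi=9 → 7 8 9 19 18 17 16 13 11 10 21 22 23
a[mid]=9<17: swap a[2],a[2]; lo=3,mid=3 → 7 8 9 19 18 17 16 13 11 10 21 22 23
a[mid]=19>17: swap a[3],a[9]; hi=8 → 7 8 9 10 18 17 16 13 11 19 21 22 23
a[mid]=10<17: swap a[3],a[3]; lo=4,mid=4 → 7 8 9 10 18 17 16 13 11 19 21 22 23
a[mid]=18>17: swap a[4],a[8]; hi=7 → 7 8 9 10 11 17 16 13 18 19 21 22 23
a[mid]=11<17: swap a[4],a[4]; lo=5,mid=5 → 7 8 9 10 11 17 16 13 18 19 21 22 23
a[mid]=17=17: mid=6
a[mid]=16<17: swap a[5],a[6]; lo=6,mid=7 → 7 8 9 10 11 16 17 13 18 19 21 22 23
a[mid]=13<17: swap a[6],a[7]; lo=7,mid=8 → 7 8 9 10 11 16 13 17 18 19 21 22 23
end: lo=7, hi=7; a = 7 8 9 10 11 16 13 17 18 19 21 22 23

7 8 9 10 11 16 13 17 18 19 21 22 23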